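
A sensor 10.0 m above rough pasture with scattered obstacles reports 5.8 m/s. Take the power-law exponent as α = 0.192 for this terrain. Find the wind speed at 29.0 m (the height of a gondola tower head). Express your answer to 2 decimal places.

7.12 m/s

Power-law profile: V₂ = V₁ · (z₂/z₁)^α
V₂ = 5.8 × (29.0/10.0)^0.192 = 5.8 × (2.9000)^0.192
    = 5.8 × 1.2268 = 7.1155 m/s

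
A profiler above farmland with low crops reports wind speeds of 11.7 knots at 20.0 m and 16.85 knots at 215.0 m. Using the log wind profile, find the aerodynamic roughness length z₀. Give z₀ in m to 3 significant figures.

z₀ ≈ 0.0907 m

Log law: V(z) ∝ ln(z/z₀). With r = V₁/V₂ = 11.7/16.85 = 0.69436,
r · ln(z₂/z₀) = ln(z₁/z₀) ⇒ ln z₀ = (ln z₁ − r·ln z₂)/(1 − r)
ln z₀ = (2.99573 − 0.69436×5.37064) / 0.30564 = -2.3997
z₀ = exp(-2.3997) = 0.09075 m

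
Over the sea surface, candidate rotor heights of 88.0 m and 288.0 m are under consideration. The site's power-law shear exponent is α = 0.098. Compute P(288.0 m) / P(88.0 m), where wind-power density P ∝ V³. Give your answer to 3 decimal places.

1.417

Speed ratio: V_B/V_A = (z_B/z_A)^α = (288.0/88.0)^0.098 = (3.2727)^0.098 = 1.12321
Power-density ratio: P_B/P_A = (V_B/V_A)³ = (1.12321)³ = 1.41704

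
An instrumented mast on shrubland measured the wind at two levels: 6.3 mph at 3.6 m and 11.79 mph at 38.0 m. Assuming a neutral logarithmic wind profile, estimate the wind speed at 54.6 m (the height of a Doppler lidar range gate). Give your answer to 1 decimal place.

Log law: V ∝ ln(z/z₀). From the pair, with r = V₁/V₂ = 0.53435,
ln z₀ = (ln z₁ − r·ln z₂)/(1 − r) = (1.2809 − 0.53435×3.6376)/0.46565 = -1.4234 → z₀ = 0.2409 m
V₃ = V₁ · ln(z₃/z₀)/ln(z₁/z₀) = 6.3 × 5.4235/2.7044 = 12.6343 mph

12.6 mph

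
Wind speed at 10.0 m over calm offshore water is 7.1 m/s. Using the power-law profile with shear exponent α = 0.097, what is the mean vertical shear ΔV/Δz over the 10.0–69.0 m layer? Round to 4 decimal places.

Power law: V₂ = V₁ · (z₂/z₁)^α = 7.1 × (6.9000)^0.097 = 8.5630 m/s
ΔV/Δz = (8.5630 − 7.1)/(69.0 − 10.0) = 1.4630/59.0000 = 0.02480 m/s/m

0.0248 m/s/m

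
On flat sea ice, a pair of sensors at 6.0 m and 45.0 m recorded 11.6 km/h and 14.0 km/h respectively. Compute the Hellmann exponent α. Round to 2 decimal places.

α ≈ 0.09

Power law: V₂/V₁ = (z₂/z₁)^α ⇒ α = ln(V₂/V₁) / ln(z₂/z₁)
α = ln(14.0/11.6) / ln(45.0/6.0) = ln(1.2069) / ln(7.5000)
  = 0.18805 / 2.01490 = 0.09333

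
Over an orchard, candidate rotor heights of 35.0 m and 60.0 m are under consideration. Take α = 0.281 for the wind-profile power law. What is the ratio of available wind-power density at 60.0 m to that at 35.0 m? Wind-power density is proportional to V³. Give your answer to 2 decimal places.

Speed ratio: V_B/V_A = (z_B/z_A)^α = (60.0/35.0)^0.281 = (1.7143)^0.281 = 1.16353
Power-density ratio: P_B/P_A = (V_B/V_A)³ = (1.16353)³ = 1.57519

1.58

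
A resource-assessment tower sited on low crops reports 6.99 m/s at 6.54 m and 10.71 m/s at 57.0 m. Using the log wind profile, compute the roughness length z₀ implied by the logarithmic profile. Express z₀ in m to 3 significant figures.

z₀ ≈ 0.112 m

Log law: V(z) ∝ ln(z/z₀). With r = V₁/V₂ = 6.99/10.71 = 0.65266,
r · ln(z₂/z₀) = ln(z₁/z₀) ⇒ ln z₀ = (ln z₁ − r·ln z₂)/(1 − r)
ln z₀ = (1.87794 − 0.65266×4.04305) / 0.34734 = -2.1904
z₀ = exp(-2.1904) = 0.1119 m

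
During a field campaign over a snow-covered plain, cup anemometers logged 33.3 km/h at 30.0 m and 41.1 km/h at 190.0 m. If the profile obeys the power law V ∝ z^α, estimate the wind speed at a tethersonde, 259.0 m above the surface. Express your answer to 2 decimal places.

First find α: α = ln(V₂/V₁)/ln(z₂/z₁) = ln(41.1/33.3)/ln(190.0/30.0) = 0.21045/1.84583 = 0.1140
Extrapolate from 190.0 m to 259.0 m: V₃ = 41.1 × (259.0/190.0)^0.1140 = 41.1 × 1.0360 = 42.5777 km/h

42.58 km/h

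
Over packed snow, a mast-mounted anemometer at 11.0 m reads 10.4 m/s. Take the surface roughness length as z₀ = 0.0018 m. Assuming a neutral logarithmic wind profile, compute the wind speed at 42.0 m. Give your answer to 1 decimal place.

12.0 m/s

Log law: V(z) ∝ ln(z/z₀), so V₂/V₁ = ln(z₂/z₀) / ln(z₁/z₀).
ln(42.0/0.0018) = 10.0576, ln(11.0/0.0018) = 8.7179
V₂ = 10.4 × 10.0576/8.7179 = 10.4 × 1.1537 = 11.9983 m/s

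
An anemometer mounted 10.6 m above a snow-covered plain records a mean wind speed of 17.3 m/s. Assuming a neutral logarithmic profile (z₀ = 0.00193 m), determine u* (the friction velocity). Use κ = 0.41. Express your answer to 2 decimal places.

u* ≈ 0.82 m/s

Log law: V(z) = (u*/κ) · ln(z/z₀) ⇒ u* = κ · V / ln(z/z₀)
u* = 0.41 × 17.3 / ln(10.6/0.00193) = 0.41 × 17.3 / 8.6111
   = 7.0930 / 8.6111 = 0.8237 m/s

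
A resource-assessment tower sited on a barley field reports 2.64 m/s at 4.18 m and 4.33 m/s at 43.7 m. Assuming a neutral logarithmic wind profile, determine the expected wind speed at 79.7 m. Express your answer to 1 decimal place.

4.8 m/s

Log law: V ∝ ln(z/z₀). From the pair, with r = V₁/V₂ = 0.60970,
ln z₀ = (ln z₁ − r·ln z₂)/(1 − r) = (1.4303 − 0.60970×3.7773)/0.39030 = -2.2361 → z₀ = 0.1069 m
V₃ = V₁ · ln(z₃/z₀)/ln(z₁/z₀) = 2.64 × 6.6143/3.6664 = 4.7627 m/s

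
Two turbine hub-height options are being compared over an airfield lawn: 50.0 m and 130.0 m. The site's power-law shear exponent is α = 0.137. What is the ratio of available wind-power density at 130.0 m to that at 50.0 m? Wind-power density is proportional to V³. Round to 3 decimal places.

Speed ratio: V_B/V_A = (z_B/z_A)^α = (130.0/50.0)^0.137 = (2.6000)^0.137 = 1.13986
Power-density ratio: P_B/P_A = (V_B/V_A)³ = (1.13986)³ = 1.48100

1.481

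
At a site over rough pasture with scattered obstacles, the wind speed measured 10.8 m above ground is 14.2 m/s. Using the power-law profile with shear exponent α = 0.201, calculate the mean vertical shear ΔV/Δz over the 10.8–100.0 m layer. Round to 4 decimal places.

0.0898 m/s/m

Power law: V₂ = V₁ · (z₂/z₁)^α = 14.2 × (9.2593)^0.201 = 22.2111 m/s
ΔV/Δz = (22.2111 − 14.2)/(100.0 − 10.8) = 8.0111/89.2000 = 0.08981 m/s/m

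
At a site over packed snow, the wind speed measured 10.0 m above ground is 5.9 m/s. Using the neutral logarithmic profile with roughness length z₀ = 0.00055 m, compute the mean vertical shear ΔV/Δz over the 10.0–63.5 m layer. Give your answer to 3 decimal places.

Log law: V₂ = V₁ · ln(z₂/z₀)/ln(z₁/z₀) = 5.9 × 11.6566/9.8082 = 7.0119 m/s
ΔV/Δz = (7.0119 − 5.9)/(63.5 − 10.0) = 1.1119/53.5000 = 0.02078 m/s/m

0.021 m/s/m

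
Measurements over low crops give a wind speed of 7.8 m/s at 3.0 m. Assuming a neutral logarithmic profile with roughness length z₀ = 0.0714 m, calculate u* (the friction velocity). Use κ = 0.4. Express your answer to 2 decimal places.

Log law: V(z) = (u*/κ) · ln(z/z₀) ⇒ u* = κ · V / ln(z/z₀)
u* = 0.4 × 7.8 / ln(3.0/0.0714) = 0.4 × 7.8 / 3.7381
   = 3.1200 / 3.7381 = 0.8347 m/s

u* ≈ 0.83 m/s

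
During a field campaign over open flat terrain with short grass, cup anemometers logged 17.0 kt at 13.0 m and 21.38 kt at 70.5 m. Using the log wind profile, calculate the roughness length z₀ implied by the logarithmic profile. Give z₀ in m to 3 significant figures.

Log law: V(z) ∝ ln(z/z₀). With r = V₁/V₂ = 17.0/21.38 = 0.79514,
r · ln(z₂/z₀) = ln(z₁/z₀) ⇒ ln z₀ = (ln z₁ − r·ln z₂)/(1 − r)
ln z₀ = (2.56495 − 0.79514×4.25561) / 0.20486 = -3.9970
z₀ = exp(-3.9970) = 0.01837 m

z₀ ≈ 0.0184 m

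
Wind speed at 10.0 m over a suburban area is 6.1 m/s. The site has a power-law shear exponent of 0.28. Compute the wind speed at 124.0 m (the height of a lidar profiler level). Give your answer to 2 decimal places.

Power-law profile: V₂ = V₁ · (z₂/z₁)^α
V₂ = 6.1 × (124.0/10.0)^0.28 = 6.1 × (12.4000)^0.28
    = 6.1 × 2.0238 = 12.3449 m/s

12.34 m/s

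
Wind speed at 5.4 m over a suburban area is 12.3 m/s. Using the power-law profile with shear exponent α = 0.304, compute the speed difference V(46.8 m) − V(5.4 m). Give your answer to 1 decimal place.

Power law: V₂ = V₁ · (z₂/z₁)^α = 12.3 × (8.6667)^0.304 = 23.7144 m/s
ΔV = 23.7144 − 12.3 = 11.4144 m/s

11.4 m/s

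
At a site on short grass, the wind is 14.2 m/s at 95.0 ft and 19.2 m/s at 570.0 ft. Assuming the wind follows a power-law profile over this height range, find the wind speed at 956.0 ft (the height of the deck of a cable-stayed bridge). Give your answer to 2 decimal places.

First find α: α = ln(V₂/V₁)/ln(z₂/z₁) = ln(19.2/14.2)/ln(570.0/95.0) = 0.30167/1.79176 = 0.1684
Extrapolate from 570.0 ft to 956.0 ft: V₃ = 19.2 × (956.0/570.0)^0.1684 = 19.2 × 1.0910 = 20.9466 m/s

20.95 m/s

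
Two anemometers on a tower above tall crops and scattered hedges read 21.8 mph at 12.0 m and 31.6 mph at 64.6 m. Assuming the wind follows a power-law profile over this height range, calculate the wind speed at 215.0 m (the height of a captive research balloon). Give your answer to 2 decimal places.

First find α: α = ln(V₂/V₁)/ln(z₂/z₁) = ln(31.6/21.8)/ln(64.6/12.0) = 0.37125/1.68331 = 0.2205
Extrapolate from 64.6 m to 215.0 m: V₃ = 31.6 × (215.0/64.6)^0.2205 = 31.6 × 1.3037 = 41.1962 mph

41.20 mph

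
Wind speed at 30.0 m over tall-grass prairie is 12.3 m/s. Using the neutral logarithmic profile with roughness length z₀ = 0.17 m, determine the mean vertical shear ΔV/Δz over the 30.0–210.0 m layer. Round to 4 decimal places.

Log law: V₂ = V₁ · ln(z₂/z₀)/ln(z₁/z₀) = 12.3 × 7.1191/5.1732 = 16.9267 m/s
ΔV/Δz = (16.9267 − 12.3)/(210.0 − 30.0) = 4.6267/180.0000 = 0.02570 m/s/m

0.0257 m/s/m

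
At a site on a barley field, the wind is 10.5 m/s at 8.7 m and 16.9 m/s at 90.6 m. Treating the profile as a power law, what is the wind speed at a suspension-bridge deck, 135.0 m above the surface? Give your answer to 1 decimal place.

18.3 m/s

First find α: α = ln(V₂/V₁)/ln(z₂/z₁) = ln(16.9/10.5)/ln(90.6/8.7) = 0.47594/2.34313 = 0.2031
Extrapolate from 90.6 m to 135.0 m: V₃ = 16.9 × (135.0/90.6)^0.2031 = 16.9 × 1.0844 = 18.3260 m/s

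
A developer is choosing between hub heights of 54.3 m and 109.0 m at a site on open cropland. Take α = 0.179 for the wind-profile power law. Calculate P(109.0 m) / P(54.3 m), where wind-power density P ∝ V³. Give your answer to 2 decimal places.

Speed ratio: V_B/V_A = (z_B/z_A)^α = (109.0/54.3)^0.179 = (2.0074)^0.179 = 1.13284
Power-density ratio: P_B/P_A = (V_B/V_A)³ = (1.13284)³ = 1.45382

1.45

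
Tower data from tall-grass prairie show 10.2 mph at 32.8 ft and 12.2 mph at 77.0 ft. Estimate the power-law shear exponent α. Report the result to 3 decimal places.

α ≈ 0.210

Power law: V₂/V₁ = (z₂/z₁)^α ⇒ α = ln(V₂/V₁) / ln(z₂/z₁)
α = ln(12.2/10.2) / ln(77.0/32.8) = ln(1.1961) / ln(2.3476)
  = 0.17905 / 0.85338 = 0.20981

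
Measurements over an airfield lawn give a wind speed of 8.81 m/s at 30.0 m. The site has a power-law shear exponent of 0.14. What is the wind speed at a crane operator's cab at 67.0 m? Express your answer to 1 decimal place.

9.9 m/s

Power-law profile: V₂ = V₁ · (z₂/z₁)^α
V₂ = 8.81 × (67.0/30.0)^0.14 = 8.81 × (2.2333)^0.14
    = 8.81 × 1.1191 = 9.8589 m/s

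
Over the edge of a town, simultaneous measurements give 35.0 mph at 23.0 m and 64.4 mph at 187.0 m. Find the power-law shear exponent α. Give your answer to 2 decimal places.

Power law: V₂/V₁ = (z₂/z₁)^α ⇒ α = ln(V₂/V₁) / ln(z₂/z₁)
α = ln(64.4/35.0) / ln(187.0/23.0) = ln(1.8400) / ln(8.1304)
  = 0.60977 / 2.09561 = 0.29097

α ≈ 0.29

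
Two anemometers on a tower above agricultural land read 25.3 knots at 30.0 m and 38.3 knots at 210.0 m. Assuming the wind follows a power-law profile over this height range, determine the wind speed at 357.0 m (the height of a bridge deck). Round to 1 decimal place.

42.9 knots

First find α: α = ln(V₂/V₁)/ln(z₂/z₁) = ln(38.3/25.3)/ln(210.0/30.0) = 0.41465/1.94591 = 0.2131
Extrapolate from 210.0 m to 357.0 m: V₃ = 38.3 × (357.0/210.0)^0.2131 = 38.3 × 1.1197 = 42.8849 knots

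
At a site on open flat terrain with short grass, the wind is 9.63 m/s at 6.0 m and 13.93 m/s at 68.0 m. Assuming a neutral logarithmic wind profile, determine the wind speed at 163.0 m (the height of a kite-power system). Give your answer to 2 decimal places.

Log law: V ∝ ln(z/z₀). From the pair, with r = V₁/V₂ = 0.69131,
ln z₀ = (ln z₁ − r·ln z₂)/(1 − r) = (1.7918 − 0.69131×4.2195)/0.30869 = -3.6453 → z₀ = 0.02611 m
V₃ = V₁ · ln(z₃/z₀)/ln(z₁/z₀) = 9.63 × 8.7390/5.4370 = 15.4784 m/s

15.48 m/s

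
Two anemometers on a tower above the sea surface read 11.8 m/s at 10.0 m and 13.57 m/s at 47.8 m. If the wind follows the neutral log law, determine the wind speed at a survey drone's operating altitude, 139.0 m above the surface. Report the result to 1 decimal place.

Log law: V ∝ ln(z/z₀). From the pair, with r = V₁/V₂ = 0.86957,
ln z₀ = (ln z₁ − r·ln z₂)/(1 − r) = (2.3026 − 0.86957×3.8670)/0.13043 = -8.1270 → z₀ = 0.0002954 m
V₃ = V₁ · ln(z₃/z₀)/ln(z₁/z₀) = 11.8 × 13.0615/10.4296 = 14.7777 m/s

14.8 m/s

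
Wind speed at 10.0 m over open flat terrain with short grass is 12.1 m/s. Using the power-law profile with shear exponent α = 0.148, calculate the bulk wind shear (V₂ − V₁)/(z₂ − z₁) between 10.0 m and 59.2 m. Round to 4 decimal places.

0.0740 m/s/m

Power law: V₂ = V₁ · (z₂/z₁)^α = 12.1 × (5.9200)^0.148 = 15.7431 m/s
ΔV/Δz = (15.7431 − 12.1)/(59.2 − 10.0) = 3.6431/49.2000 = 0.07405 m/s/m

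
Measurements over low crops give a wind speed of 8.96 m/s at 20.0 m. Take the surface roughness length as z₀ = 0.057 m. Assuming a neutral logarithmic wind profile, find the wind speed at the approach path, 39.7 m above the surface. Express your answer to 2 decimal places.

10.01 m/s

Log law: V(z) ∝ ln(z/z₀), so V₂/V₁ = ln(z₂/z₀) / ln(z₁/z₀).
ln(39.7/0.057) = 6.5461, ln(20.0/0.057) = 5.8604
V₂ = 8.96 × 6.5461/5.8604 = 8.96 × 1.1170 = 10.0082 m/s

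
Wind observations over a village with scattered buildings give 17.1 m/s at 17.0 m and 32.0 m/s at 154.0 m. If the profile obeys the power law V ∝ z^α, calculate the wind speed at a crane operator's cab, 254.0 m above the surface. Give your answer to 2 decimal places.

First find α: α = ln(V₂/V₁)/ln(z₂/z₁) = ln(32.0/17.1)/ln(154.0/17.0) = 0.62666/2.20374 = 0.2844
Extrapolate from 154.0 m to 254.0 m: V₃ = 32.0 × (254.0/154.0)^0.2844 = 32.0 × 1.1529 = 36.8931 m/s

36.89 m/s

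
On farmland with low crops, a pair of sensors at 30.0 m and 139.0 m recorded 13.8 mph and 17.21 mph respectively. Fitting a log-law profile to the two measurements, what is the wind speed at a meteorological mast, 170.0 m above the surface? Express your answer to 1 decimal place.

17.7 mph

Log law: V ∝ ln(z/z₀). From the pair, with r = V₁/V₂ = 0.80186,
ln z₀ = (ln z₁ − r·ln z₂)/(1 − r) = (3.4012 − 0.80186×4.9345)/0.19814 = -2.8039 → z₀ = 0.06058 m
V₃ = V₁ · ln(z₃/z₀)/ln(z₁/z₀) = 13.8 × 7.9396/6.2050 = 17.6577 mph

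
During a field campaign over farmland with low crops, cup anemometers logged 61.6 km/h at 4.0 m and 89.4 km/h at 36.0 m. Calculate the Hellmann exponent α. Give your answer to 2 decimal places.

α ≈ 0.17

Power law: V₂/V₁ = (z₂/z₁)^α ⇒ α = ln(V₂/V₁) / ln(z₂/z₁)
α = ln(89.4/61.6) / ln(36.0/4.0) = ln(1.4513) / ln(9.0000)
  = 0.37246 / 2.19722 = 0.16951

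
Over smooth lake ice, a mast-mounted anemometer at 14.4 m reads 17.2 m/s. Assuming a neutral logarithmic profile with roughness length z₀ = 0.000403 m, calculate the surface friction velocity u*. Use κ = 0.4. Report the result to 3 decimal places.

Log law: V(z) = (u*/κ) · ln(z/z₀) ⇒ u* = κ · V / ln(z/z₀)
u* = 0.4 × 17.2 / ln(14.4/0.000403) = 0.4 × 17.2 / 10.4838
   = 6.8800 / 10.4838 = 0.6563 m/s

u* ≈ 0.656 m/s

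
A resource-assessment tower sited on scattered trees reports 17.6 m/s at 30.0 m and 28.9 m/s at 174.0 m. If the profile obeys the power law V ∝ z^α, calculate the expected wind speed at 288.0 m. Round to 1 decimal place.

33.3 m/s

First find α: α = ln(V₂/V₁)/ln(z₂/z₁) = ln(28.9/17.6)/ln(174.0/30.0) = 0.49594/1.75786 = 0.2821
Extrapolate from 174.0 m to 288.0 m: V₃ = 28.9 × (288.0/174.0)^0.2821 = 28.9 × 1.1528 = 33.3150 m/s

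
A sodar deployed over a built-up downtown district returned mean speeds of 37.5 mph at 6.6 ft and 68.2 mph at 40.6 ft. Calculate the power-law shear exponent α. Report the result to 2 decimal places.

α ≈ 0.33

Power law: V₂/V₁ = (z₂/z₁)^α ⇒ α = ln(V₂/V₁) / ln(z₂/z₁)
α = ln(68.2/37.5) / ln(40.6/6.6) = ln(1.8187) / ln(6.1515)
  = 0.59810 / 1.81670 = 0.32923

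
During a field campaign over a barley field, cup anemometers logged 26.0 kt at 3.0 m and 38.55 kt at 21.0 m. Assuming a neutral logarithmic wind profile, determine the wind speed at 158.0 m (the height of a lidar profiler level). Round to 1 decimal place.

Log law: V ∝ ln(z/z₀). From the pair, with r = V₁/V₂ = 0.67445,
ln z₀ = (ln z₁ − r·ln z₂)/(1 − r) = (1.0986 − 0.67445×3.0445)/0.32555 = -2.9328 → z₀ = 0.05325 m
V₃ = V₁ · ln(z₃/z₀)/ln(z₁/z₀) = 26.0 × 7.9954/4.0314 = 51.5654 kt

51.6 kt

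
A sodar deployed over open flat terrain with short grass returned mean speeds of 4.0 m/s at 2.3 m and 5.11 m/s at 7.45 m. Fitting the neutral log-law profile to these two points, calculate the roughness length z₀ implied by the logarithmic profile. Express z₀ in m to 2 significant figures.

z₀ ≈ 0.033 m

Log law: V(z) ∝ ln(z/z₀). With r = V₁/V₂ = 4.0/5.11 = 0.78278,
r · ln(z₂/z₀) = ln(z₁/z₀) ⇒ ln z₀ = (ln z₁ − r·ln z₂)/(1 − r)
ln z₀ = (0.83291 − 0.78278×2.00821) / 0.21722 = -3.4024
z₀ = exp(-3.4024) = 0.03329 m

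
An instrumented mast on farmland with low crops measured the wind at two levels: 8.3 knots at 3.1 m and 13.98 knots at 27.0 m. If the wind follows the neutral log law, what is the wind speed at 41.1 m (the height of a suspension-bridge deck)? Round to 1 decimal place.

Log law: V ∝ ln(z/z₀). From the pair, with r = V₁/V₂ = 0.59371,
ln z₀ = (ln z₁ − r·ln z₂)/(1 − r) = (1.1314 − 0.59371×3.2958)/0.40629 = -2.0314 → z₀ = 0.1311 m
V₃ = V₁ · ln(z₃/z₀)/ln(z₁/z₀) = 8.3 × 5.7474/3.1628 = 15.0826 knots

15.1 knots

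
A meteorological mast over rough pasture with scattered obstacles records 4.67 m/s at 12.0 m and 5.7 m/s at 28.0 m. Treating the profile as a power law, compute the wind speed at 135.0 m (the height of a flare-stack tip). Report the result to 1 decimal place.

First find α: α = ln(V₂/V₁)/ln(z₂/z₁) = ln(5.7/4.67)/ln(28.0/12.0) = 0.19931/0.84730 = 0.2352
Extrapolate from 28.0 m to 135.0 m: V₃ = 5.7 × (135.0/28.0)^0.2352 = 5.7 × 1.4478 = 8.2523 m/s

8.3 m/s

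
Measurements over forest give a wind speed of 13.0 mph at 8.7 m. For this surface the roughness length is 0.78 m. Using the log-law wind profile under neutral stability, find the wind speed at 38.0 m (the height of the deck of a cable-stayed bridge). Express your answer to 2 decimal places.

Log law: V(z) ∝ ln(z/z₀), so V₂/V₁ = ln(z₂/z₀) / ln(z₁/z₀).
ln(38.0/0.78) = 3.8860, ln(8.7/0.78) = 2.4118
V₂ = 13.0 × 3.8860/2.4118 = 13.0 × 1.6113 = 20.9466 mph

20.95 mph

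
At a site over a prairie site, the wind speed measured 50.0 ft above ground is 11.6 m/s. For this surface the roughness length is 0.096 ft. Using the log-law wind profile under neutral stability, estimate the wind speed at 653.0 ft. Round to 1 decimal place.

16.4 m/s

Log law: V(z) ∝ ln(z/z₀), so V₂/V₁ = ln(z₂/z₀) / ln(z₁/z₀).
ln(653.0/0.096) = 8.8250, ln(50.0/0.096) = 6.2554
V₂ = 11.6 × 8.8250/6.2554 = 11.6 × 1.4108 = 16.3650 m/s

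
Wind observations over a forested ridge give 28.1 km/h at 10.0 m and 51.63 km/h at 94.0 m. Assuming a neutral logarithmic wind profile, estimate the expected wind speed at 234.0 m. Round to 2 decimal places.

Log law: V ∝ ln(z/z₀). From the pair, with r = V₁/V₂ = 0.54426,
ln z₀ = (ln z₁ − r·ln z₂)/(1 − r) = (2.3026 − 0.54426×4.5433)/0.45574 = -0.3733 → z₀ = 0.6884 m
V₃ = V₁ · ln(z₃/z₀)/ln(z₁/z₀) = 28.1 × 5.8286/2.6759 = 61.2073 km/h

61.21 km/h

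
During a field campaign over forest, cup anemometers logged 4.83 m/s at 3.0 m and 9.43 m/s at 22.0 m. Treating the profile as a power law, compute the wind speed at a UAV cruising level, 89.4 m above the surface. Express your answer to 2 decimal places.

First find α: α = ln(V₂/V₁)/ln(z₂/z₁) = ln(9.43/4.83)/ln(22.0/3.0) = 0.66905/1.99243 = 0.3358
Extrapolate from 22.0 m to 89.4 m: V₃ = 9.43 × (89.4/22.0)^0.3358 = 9.43 × 1.6013 = 15.1002 m/s

15.10 m/s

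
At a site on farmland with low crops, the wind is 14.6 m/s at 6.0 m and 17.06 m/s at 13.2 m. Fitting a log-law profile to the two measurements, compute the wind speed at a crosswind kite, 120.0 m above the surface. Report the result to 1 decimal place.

23.9 m/s

Log law: V ∝ ln(z/z₀). From the pair, with r = V₁/V₂ = 0.85580,
ln z₀ = (ln z₁ − r·ln z₂)/(1 − r) = (1.7918 − 0.85580×2.5802)/0.14420 = -2.8877 → z₀ = 0.05570 m
V₃ = V₁ · ln(z₃/z₀)/ln(z₁/z₀) = 14.6 × 7.6752/4.6795 = 23.9467 m/s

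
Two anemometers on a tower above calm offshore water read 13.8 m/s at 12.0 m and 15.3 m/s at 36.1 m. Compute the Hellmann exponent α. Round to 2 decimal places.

α ≈ 0.09

Power law: V₂/V₁ = (z₂/z₁)^α ⇒ α = ln(V₂/V₁) / ln(z₂/z₁)
α = ln(15.3/13.8) / ln(36.1/12.0) = ln(1.1087) / ln(3.0083)
  = 0.10318 / 1.10139 = 0.09369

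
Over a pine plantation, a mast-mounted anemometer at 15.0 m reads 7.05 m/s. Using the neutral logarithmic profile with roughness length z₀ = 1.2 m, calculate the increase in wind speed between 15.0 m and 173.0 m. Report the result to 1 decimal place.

Log law: V₂ = V₁ · ln(z₂/z₀)/ln(z₁/z₀) = 7.05 × 4.9710/2.5257 = 13.8753 m/s
ΔV = 13.8753 − 7.05 = 6.8253 m/s

6.8 m/s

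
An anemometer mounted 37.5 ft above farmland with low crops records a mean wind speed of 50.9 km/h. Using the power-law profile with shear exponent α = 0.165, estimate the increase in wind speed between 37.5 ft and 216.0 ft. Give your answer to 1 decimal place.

Power law: V₂ = V₁ · (z₂/z₁)^α = 50.9 × (5.7600)^0.165 = 67.9497 km/h
ΔV = 67.9497 − 50.9 = 17.0497 km/h

17.0 km/h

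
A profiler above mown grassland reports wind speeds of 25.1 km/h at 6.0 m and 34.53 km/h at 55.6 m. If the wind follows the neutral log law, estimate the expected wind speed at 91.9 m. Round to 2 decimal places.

Log law: V ∝ ln(z/z₀). From the pair, with r = V₁/V₂ = 0.72690,
ln z₀ = (ln z₁ − r·ln z₂)/(1 − r) = (1.7918 − 0.72690×4.0182)/0.27310 = -4.1344 → z₀ = 0.01601 m
V₃ = V₁ · ln(z₃/z₀)/ln(z₁/z₀) = 25.1 × 8.6551/5.9261 = 36.6584 km/h

36.66 km/h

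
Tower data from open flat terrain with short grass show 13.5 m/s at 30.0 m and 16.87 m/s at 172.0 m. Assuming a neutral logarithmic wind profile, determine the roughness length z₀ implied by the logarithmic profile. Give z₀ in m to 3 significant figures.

z₀ ≈ 0.0275 m

Log law: V(z) ∝ ln(z/z₀). With r = V₁/V₂ = 13.5/16.87 = 0.80024,
r · ln(z₂/z₀) = ln(z₁/z₀) ⇒ ln z₀ = (ln z₁ − r·ln z₂)/(1 − r)
ln z₀ = (3.40120 − 0.80024×5.14749) / 0.19976 = -3.5944
z₀ = exp(-3.5944) = 0.02748 m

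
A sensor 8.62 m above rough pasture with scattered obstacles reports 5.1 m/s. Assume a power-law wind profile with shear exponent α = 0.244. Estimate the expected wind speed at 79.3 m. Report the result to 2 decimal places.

8.76 m/s

Power-law profile: V₂ = V₁ · (z₂/z₁)^α
V₂ = 5.1 × (79.3/8.62)^0.244 = 5.1 × (9.1995)^0.244
    = 5.1 × 1.7185 = 8.7645 m/s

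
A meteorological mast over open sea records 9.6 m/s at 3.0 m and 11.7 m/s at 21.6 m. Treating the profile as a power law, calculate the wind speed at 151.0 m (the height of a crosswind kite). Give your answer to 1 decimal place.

14.2 m/s

First find α: α = ln(V₂/V₁)/ln(z₂/z₁) = ln(11.7/9.6)/ln(21.6/3.0) = 0.19783/1.97408 = 0.1002
Extrapolate from 21.6 m to 151.0 m: V₃ = 11.7 × (151.0/21.6)^0.1002 = 11.7 × 1.2152 = 14.2173 m/s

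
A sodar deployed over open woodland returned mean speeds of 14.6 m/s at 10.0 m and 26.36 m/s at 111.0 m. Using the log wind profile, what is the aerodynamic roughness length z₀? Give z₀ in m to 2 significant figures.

Log law: V(z) ∝ ln(z/z₀). With r = V₁/V₂ = 14.6/26.36 = 0.55387,
r · ln(z₂/z₀) = ln(z₁/z₀) ⇒ ln z₀ = (ln z₁ − r·ln z₂)/(1 − r)
ln z₀ = (2.30259 − 0.55387×4.70953) / 0.44613 = -0.6856
z₀ = exp(-0.6856) = 0.5038 m

z₀ ≈ 0.50 m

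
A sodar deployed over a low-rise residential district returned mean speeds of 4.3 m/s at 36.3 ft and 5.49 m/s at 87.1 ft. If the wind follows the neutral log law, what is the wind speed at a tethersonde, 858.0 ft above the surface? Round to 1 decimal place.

Log law: V ∝ ln(z/z₀). From the pair, with r = V₁/V₂ = 0.78324,
ln z₀ = (ln z₁ − r·ln z₂)/(1 − r) = (3.5918 − 0.78324×4.4671)/0.21676 = 0.4292 → z₀ = 1.536 ft
V₃ = V₁ · ln(z₃/z₀)/ln(z₁/z₀) = 4.3 × 6.3254/3.1626 = 8.6002 m/s

8.6 m/s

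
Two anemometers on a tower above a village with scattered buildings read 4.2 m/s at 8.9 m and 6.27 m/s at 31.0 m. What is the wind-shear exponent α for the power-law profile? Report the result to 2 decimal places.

α ≈ 0.32

Power law: V₂/V₁ = (z₂/z₁)^α ⇒ α = ln(V₂/V₁) / ln(z₂/z₁)
α = ln(6.27/4.2) / ln(31.0/8.9) = ln(1.4929) / ln(3.4831)
  = 0.40069 / 1.24794 = 0.32108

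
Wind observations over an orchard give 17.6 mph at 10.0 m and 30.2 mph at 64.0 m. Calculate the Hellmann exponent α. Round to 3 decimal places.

Power law: V₂/V₁ = (z₂/z₁)^α ⇒ α = ln(V₂/V₁) / ln(z₂/z₁)
α = ln(30.2/17.6) / ln(64.0/10.0) = ln(1.7159) / ln(6.4000)
  = 0.53994 / 1.85630 = 0.29087

α ≈ 0.291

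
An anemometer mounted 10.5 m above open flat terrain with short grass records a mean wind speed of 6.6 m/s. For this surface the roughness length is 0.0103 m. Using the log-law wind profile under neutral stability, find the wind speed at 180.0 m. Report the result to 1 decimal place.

9.3 m/s

Log law: V(z) ∝ ln(z/z₀), so V₂/V₁ = ln(z₂/z₀) / ln(z₁/z₀).
ln(180.0/0.0103) = 9.7686, ln(10.5/0.0103) = 6.9270
V₂ = 6.6 × 9.7686/6.9270 = 6.6 × 1.4102 = 9.3074 m/s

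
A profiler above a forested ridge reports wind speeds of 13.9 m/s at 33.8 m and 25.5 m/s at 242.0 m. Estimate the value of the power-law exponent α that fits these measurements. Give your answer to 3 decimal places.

Power law: V₂/V₁ = (z₂/z₁)^α ⇒ α = ln(V₂/V₁) / ln(z₂/z₁)
α = ln(25.5/13.9) / ln(242.0/33.8) = ln(1.8345) / ln(7.1598)
  = 0.60679 / 1.96848 = 0.30825

α ≈ 0.308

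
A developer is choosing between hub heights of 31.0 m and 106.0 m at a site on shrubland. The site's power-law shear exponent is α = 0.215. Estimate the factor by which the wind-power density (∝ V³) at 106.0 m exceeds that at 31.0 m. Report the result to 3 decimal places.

2.210

Speed ratio: V_B/V_A = (z_B/z_A)^α = (106.0/31.0)^0.215 = (3.4194)^0.215 = 1.30256
Power-density ratio: P_B/P_A = (V_B/V_A)³ = (1.30256)³ = 2.21001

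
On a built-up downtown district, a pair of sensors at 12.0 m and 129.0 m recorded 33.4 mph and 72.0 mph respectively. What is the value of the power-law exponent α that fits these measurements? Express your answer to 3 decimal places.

Power law: V₂/V₁ = (z₂/z₁)^α ⇒ α = ln(V₂/V₁) / ln(z₂/z₁)
α = ln(72.0/33.4) / ln(129.0/12.0) = ln(2.1557) / ln(10.7500)
  = 0.76811 / 2.37491 = 0.32343

α ≈ 0.323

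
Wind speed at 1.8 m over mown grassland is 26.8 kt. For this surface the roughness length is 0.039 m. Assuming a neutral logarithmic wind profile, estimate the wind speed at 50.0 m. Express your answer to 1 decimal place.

50.0 kt

Log law: V(z) ∝ ln(z/z₀), so V₂/V₁ = ln(z₂/z₀) / ln(z₁/z₀).
ln(50.0/0.039) = 7.1562, ln(1.8/0.039) = 3.8320
V₂ = 26.8 × 7.1562/3.8320 = 26.8 × 1.8675 = 50.0490 kt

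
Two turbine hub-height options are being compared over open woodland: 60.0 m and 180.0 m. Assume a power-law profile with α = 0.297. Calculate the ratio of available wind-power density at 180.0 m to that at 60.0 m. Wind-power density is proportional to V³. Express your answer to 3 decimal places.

2.661

Speed ratio: V_B/V_A = (z_B/z_A)^α = (180.0/60.0)^0.297 = (3.0000)^0.297 = 1.38581
Power-density ratio: P_B/P_A = (V_B/V_A)³ = (1.38581)³ = 2.66143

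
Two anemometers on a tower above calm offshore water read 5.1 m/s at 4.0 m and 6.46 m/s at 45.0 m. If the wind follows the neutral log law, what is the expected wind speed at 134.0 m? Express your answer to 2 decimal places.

Log law: V ∝ ln(z/z₀). From the pair, with r = V₁/V₂ = 0.78947,
ln z₀ = (ln z₁ − r·ln z₂)/(1 − r) = (1.3863 − 0.78947×3.8067)/0.21053 = -7.6901 → z₀ = 0.0004573 m
V₃ = V₁ · ln(z₃/z₀)/ln(z₁/z₀) = 5.1 × 12.5879/9.0764 = 7.0731 m/s

7.07 m/s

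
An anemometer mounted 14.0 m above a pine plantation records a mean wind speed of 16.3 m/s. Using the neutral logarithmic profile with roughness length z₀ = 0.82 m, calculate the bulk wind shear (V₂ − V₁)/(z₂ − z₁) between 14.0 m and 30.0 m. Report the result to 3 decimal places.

Log law: V₂ = V₁ · ln(z₂/z₀)/ln(z₁/z₀) = 16.3 × 3.5996/2.8375 = 20.6781 m/s
ΔV/Δz = (20.6781 − 16.3)/(30.0 − 14.0) = 4.3781/16.0000 = 0.27363 m/s/m

0.274 m/s/m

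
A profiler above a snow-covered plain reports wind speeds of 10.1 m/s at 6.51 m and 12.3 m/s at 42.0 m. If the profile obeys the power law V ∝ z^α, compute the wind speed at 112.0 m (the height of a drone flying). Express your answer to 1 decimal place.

First find α: α = ln(V₂/V₁)/ln(z₂/z₁) = ln(12.3/10.1)/ln(42.0/6.51) = 0.19706/1.86433 = 0.1057
Extrapolate from 42.0 m to 112.0 m: V₃ = 12.3 × (112.0/42.0)^0.1057 = 12.3 × 1.1092 = 13.6437 m/s

13.6 m/s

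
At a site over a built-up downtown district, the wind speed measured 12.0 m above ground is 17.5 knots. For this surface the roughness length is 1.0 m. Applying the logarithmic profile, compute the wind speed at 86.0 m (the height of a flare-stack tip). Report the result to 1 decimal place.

Log law: V(z) ∝ ln(z/z₀), so V₂/V₁ = ln(z₂/z₀) / ln(z₁/z₀).
ln(86.0/1.0) = 4.4543, ln(12.0/1.0) = 2.4849
V₂ = 17.5 × 4.4543/2.4849 = 17.5 × 1.7926 = 31.3698 knots

31.4 knots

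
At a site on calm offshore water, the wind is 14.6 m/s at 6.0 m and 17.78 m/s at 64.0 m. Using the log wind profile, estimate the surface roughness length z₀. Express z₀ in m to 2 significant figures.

z₀ ≈ 0.00011 m

Log law: V(z) ∝ ln(z/z₀). With r = V₁/V₂ = 14.6/17.78 = 0.82115,
r · ln(z₂/z₀) = ln(z₁/z₀) ⇒ ln z₀ = (ln z₁ − r·ln z₂)/(1 − r)
ln z₀ = (1.79176 − 0.82115×4.15888) / 0.17885 = -9.0762
z₀ = exp(-9.0762) = 0.0001144 m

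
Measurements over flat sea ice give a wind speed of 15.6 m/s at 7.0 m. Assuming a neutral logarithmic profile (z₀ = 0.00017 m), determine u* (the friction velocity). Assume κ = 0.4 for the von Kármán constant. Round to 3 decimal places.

u* ≈ 0.587 m/s

Log law: V(z) = (u*/κ) · ln(z/z₀) ⇒ u* = κ · V / ln(z/z₀)
u* = 0.4 × 15.6 / ln(7.0/0.00017) = 0.4 × 15.6 / 10.6256
   = 6.2400 / 10.6256 = 0.5873 m/s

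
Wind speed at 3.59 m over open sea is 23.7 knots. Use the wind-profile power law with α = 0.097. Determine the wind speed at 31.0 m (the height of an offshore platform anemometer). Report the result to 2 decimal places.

Power-law profile: V₂ = V₁ · (z₂/z₁)^α
V₂ = 23.7 × (31.0/3.59)^0.097 = 23.7 × (8.6351)^0.097
    = 23.7 × 1.2326 = 29.2123 knots

29.21 knots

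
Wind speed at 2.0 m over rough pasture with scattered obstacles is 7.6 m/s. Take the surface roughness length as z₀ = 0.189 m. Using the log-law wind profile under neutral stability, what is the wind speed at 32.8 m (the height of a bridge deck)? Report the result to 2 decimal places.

16.61 m/s

Log law: V(z) ∝ ln(z/z₀), so V₂/V₁ = ln(z₂/z₀) / ln(z₁/z₀).
ln(32.8/0.189) = 5.1564, ln(2.0/0.189) = 2.3592
V₂ = 7.6 × 5.1564/2.3592 = 7.6 × 2.1857 = 16.6114 m/s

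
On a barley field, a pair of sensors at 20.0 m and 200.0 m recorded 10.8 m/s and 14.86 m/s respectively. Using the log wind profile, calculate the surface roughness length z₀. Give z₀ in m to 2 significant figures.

Log law: V(z) ∝ ln(z/z₀). With r = V₁/V₂ = 10.8/14.86 = 0.72678,
r · ln(z₂/z₀) = ln(z₁/z₀) ⇒ ln z₀ = (ln z₁ − r·ln z₂)/(1 − r)
ln z₀ = (2.99573 − 0.72678×5.29832) / 0.27322 = -3.1294
z₀ = exp(-3.1294) = 0.04375 m

z₀ ≈ 0.044 m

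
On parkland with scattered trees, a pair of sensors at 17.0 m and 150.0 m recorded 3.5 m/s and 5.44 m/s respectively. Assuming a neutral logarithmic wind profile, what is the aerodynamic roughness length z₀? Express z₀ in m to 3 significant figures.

z₀ ≈ 0.334 m

Log law: V(z) ∝ ln(z/z₀). With r = V₁/V₂ = 3.5/5.44 = 0.64338,
r · ln(z₂/z₀) = ln(z₁/z₀) ⇒ ln z₀ = (ln z₁ − r·ln z₂)/(1 − r)
ln z₀ = (2.83321 − 0.64338×5.01064) / 0.35662 = -1.0951
z₀ = exp(-1.0951) = 0.3345 m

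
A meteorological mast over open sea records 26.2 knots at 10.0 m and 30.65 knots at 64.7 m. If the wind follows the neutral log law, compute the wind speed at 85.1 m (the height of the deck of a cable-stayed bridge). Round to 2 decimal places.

31.30 knots

Log law: V ∝ ln(z/z₀). From the pair, with r = V₁/V₂ = 0.85481,
ln z₀ = (ln z₁ − r·ln z₂)/(1 − r) = (2.3026 − 0.85481×4.1698)/0.14519 = -8.6907 → z₀ = 0.0001681 m
V₃ = V₁ · ln(z₃/z₀)/ln(z₁/z₀) = 26.2 × 13.1345/10.9933 = 31.3032 knots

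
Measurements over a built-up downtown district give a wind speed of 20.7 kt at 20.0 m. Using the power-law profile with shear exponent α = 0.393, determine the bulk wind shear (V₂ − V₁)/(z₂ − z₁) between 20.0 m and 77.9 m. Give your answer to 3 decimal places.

0.253 kt/m

Power law: V₂ = V₁ · (z₂/z₁)^α = 20.7 × (3.8950)^0.393 = 35.3216 kt
ΔV/Δz = (35.3216 − 20.7)/(77.9 − 20.0) = 14.6216/57.9000 = 0.25253 kt/m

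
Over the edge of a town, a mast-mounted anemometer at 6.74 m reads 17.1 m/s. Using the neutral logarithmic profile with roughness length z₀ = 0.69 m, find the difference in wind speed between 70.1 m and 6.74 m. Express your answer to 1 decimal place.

17.6 m/s

Log law: V₂ = V₁ · ln(z₂/z₀)/ln(z₁/z₀) = 17.1 × 4.6210/2.2791 = 34.6707 m/s
ΔV = 34.6707 − 17.1 = 17.5707 m/s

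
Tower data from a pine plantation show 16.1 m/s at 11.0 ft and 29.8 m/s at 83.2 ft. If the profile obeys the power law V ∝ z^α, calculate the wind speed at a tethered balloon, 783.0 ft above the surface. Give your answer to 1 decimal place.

First find α: α = ln(V₂/V₁)/ln(z₂/z₁) = ln(29.8/16.1)/ln(83.2/11.0) = 0.61569/2.02335 = 0.3043
Extrapolate from 83.2 ft to 783.0 ft: V₃ = 29.8 × (783.0/83.2)^0.3043 = 29.8 × 1.9782 = 58.9503 m/s

59.0 m/s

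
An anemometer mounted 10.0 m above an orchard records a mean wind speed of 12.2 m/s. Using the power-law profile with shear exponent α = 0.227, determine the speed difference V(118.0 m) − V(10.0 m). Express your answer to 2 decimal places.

Power law: V₂ = V₁ · (z₂/z₁)^α = 12.2 × (11.8000)^0.227 = 21.3637 m/s
ΔV = 21.3637 − 12.2 = 9.1637 m/s

9.16 m/s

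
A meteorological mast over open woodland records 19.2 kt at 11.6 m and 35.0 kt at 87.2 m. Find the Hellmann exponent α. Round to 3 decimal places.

Power law: V₂/V₁ = (z₂/z₁)^α ⇒ α = ln(V₂/V₁) / ln(z₂/z₁)
α = ln(35.0/19.2) / ln(87.2/11.6) = ln(1.8229) / ln(7.5172)
  = 0.60044 / 2.01720 = 0.29766

α ≈ 0.298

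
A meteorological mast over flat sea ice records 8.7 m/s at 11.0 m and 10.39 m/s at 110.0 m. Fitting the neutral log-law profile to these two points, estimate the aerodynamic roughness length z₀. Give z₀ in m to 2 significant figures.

z₀ ≈ 0.000078 m

Log law: V(z) ∝ ln(z/z₀). With r = V₁/V₂ = 8.7/10.39 = 0.83734,
r · ln(z₂/z₀) = ln(z₁/z₀) ⇒ ln z₀ = (ln z₁ − r·ln z₂)/(1 − r)
ln z₀ = (2.39790 − 0.83734×4.70048) / 0.16266 = -9.4556
z₀ = exp(-9.4556) = 0.00007825 m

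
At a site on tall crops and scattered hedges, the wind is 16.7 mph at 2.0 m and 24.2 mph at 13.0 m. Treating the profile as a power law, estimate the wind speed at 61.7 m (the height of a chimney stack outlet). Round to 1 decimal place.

First find α: α = ln(V₂/V₁)/ln(z₂/z₁) = ln(24.2/16.7)/ln(13.0/2.0) = 0.37094/1.87180 = 0.1982
Extrapolate from 13.0 m to 61.7 m: V₃ = 24.2 × (61.7/13.0)^0.1982 = 24.2 × 1.3616 = 32.9495 mph

32.9 mph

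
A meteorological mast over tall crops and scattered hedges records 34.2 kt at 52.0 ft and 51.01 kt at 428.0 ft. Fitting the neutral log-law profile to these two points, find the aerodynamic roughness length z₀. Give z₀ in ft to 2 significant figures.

Log law: V(z) ∝ ln(z/z₀). With r = V₁/V₂ = 34.2/51.01 = 0.67046,
r · ln(z₂/z₀) = ln(z₁/z₀) ⇒ ln z₀ = (ln z₁ − r·ln z₂)/(1 − r)
ln z₀ = (3.95124 − 0.67046×6.05912) / 0.32954 = -0.3372
z₀ = exp(-0.3372) = 0.7137 ft

z₀ ≈ 0.71 ft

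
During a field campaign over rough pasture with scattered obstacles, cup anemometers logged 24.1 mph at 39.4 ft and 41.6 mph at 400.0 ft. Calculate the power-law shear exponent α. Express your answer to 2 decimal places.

Power law: V₂/V₁ = (z₂/z₁)^α ⇒ α = ln(V₂/V₁) / ln(z₂/z₁)
α = ln(41.6/24.1) / ln(400.0/39.4) = ln(1.7261) / ln(10.1523)
  = 0.54589 / 2.31770 = 0.23553

α ≈ 0.24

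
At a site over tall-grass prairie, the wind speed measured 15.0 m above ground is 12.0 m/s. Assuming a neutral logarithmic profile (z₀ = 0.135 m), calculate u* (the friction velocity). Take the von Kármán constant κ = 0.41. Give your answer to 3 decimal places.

Log law: V(z) = (u*/κ) · ln(z/z₀) ⇒ u* = κ · V / ln(z/z₀)
u* = 0.41 × 12.0 / ln(15.0/0.135) = 0.41 × 12.0 / 4.7105
   = 4.9200 / 4.7105 = 1.0445 m/s

u* ≈ 1.044 m/s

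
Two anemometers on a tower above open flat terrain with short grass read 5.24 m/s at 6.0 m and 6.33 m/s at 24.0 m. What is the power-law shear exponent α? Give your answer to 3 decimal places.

α ≈ 0.136

Power law: V₂/V₁ = (z₂/z₁)^α ⇒ α = ln(V₂/V₁) / ln(z₂/z₁)
α = ln(6.33/5.24) / ln(24.0/6.0) = ln(1.2080) / ln(4.0000)
  = 0.18898 / 1.38629 = 0.13632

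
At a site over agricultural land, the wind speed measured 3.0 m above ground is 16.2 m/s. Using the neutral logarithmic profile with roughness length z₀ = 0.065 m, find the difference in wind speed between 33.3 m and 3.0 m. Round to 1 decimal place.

10.2 m/s

Log law: V₂ = V₁ · ln(z₂/z₀)/ln(z₁/z₀) = 16.2 × 6.2389/3.8320 = 26.3756 m/s
ΔV = 26.3756 − 16.2 = 10.1756 m/s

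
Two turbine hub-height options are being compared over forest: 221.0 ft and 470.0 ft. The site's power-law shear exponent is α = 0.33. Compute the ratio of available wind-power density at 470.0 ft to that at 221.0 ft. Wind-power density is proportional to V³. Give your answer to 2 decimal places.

2.11

Speed ratio: V_B/V_A = (z_B/z_A)^α = (470.0/221.0)^0.33 = (2.1267)^0.33 = 1.28275
Power-density ratio: P_B/P_A = (V_B/V_A)³ = (1.28275)³ = 2.11071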